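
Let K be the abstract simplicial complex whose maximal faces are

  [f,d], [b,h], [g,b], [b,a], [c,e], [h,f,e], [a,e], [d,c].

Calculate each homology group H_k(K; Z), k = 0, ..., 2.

Fix the vertex order a < b < c < d < e < f < g < h and write every simplex with vertices in increasing order. Then dim K = 2 and the simplices of K are:

  0-simplices (8): a, b, c, d, e, f, g, h
  1-simplices (10): ab, ae, bg, bh, cd, ce, df, ef, eh, fh
  2-simplices (1): efh

so the chain groups are C_0 ≅ Z^8, C_1 ≅ Z^10, C_2 ≅ Z^1.

The boundary map ∂_1: C_1 → C_0 maps an edge to its endpoints' difference, ∂[p,q] = q − p. For instance
  ∂eh = h − e.
The 8×10 boundary matrix has rank 7 and Smith normal form diag(1,1,1,1,1,1,1).

∂_2: C_2 → C_1 maps a triangle to the signed sum of its edges. For instance
  ∂efh = fh − eh + ef.
As a 10×1 matrix over Z this has rank 1, with invariant factors (1).

Now H_k = ker ∂_k / im ∂_{k+1}, so:

  H_0: rank C_0 − rank ∂_1 = 8 − 7 = 1, and the invariant factors of ∂_1 are all 1, so H_0 = Z.
  H_1: rank ker ∂_1 − rank ∂_2 = (10 − 7) − 1 = 2, and the invariant factors of ∂_2 are all 1, so H_1 = Z^2.
  H_2: rank ker ∂_2 − rank ∂_3 = (1 − 1) − 0 = 0, and there is no ∂_3, so H_2 = 0.

H_0 ≅ Z,  H_1 ≅ Z^2,  H_2 = 0.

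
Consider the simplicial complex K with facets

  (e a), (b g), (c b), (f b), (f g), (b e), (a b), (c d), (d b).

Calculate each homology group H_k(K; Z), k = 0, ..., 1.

We work with the vertex ordering a < b < c < d < e < f < g. The simplices of K, each written with vertices in increasing order, are:

  0-simplices (7): a, b, c, d, e, f, g
  1-simplices (9): ab, ae, bc, bd, be, bf, bg, cd, fg

giving chain groups C_0 ≅ Z^7, C_1 ≅ Z^9.

The boundary map ∂_1: C_1 → C_0 maps an edge to its endpoints' difference, ∂[p,q] = q − p.
The 7×9 boundary matrix has rank 6 and Smith normal form diag(1,1,1,1,1,1).

From H_k ≅ ker(∂_k) / im(∂_{k+1}) we obtain:

  H_0: rank C_0 − rank ∂_1 = 7 − 6 = 1, and the invariant factors of ∂_1 are all 1, so H_0 = Z.
  H_1: rank ker ∂_1 − rank ∂_2 = (9 − 6) − 0 = 3, and there is no ∂_2, so H_1 = Z^3.

(K is a triangulation of a wedge of 3 circles.)

H_0 ≅ Z,  H_1 ≅ Z^3.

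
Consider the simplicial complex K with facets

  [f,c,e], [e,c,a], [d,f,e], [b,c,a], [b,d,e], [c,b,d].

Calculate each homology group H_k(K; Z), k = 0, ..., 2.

H_0 ≅ Z,  H_1 ≅ Z,  H_2 = 0.

Take the total order a < b < c < d < e < f on the vertex set. Then K (dimension 2) consists of the simplices:

  0-simplices (6): a, b, c, d, e, f
  1-simplices (12): ab, ac, ae, bc, bd, be, cd, ce, cf, de, df, ef
  2-simplices (6): abc, ace, bcd, bde, cef, def

Hence C_0 ≅ Z^6, C_1 ≅ Z^12, C_2 ≅ Z^6.

∂_1: C_1 → C_0 is given by ∂[p,q] = [q] − [p]. For instance
  ∂cf = f − c.
This gives a 6×12 integer matrix of rank 5; reducing to Smith normal form yields diagonal entries (1,1,1,1,1).

The boundary map ∂_2: C_2 → C_1 sends each 2-simplex [p,q,r] to [q,r] − [p,r] + [p,q]. For instance
  ∂def = ef − df + de,
  ∂bde = de − be + bd.
This gives a 12×6 integer matrix of rank 6; reducing to Smith normal form yields diagonal entries (1,1,1,1,1,1).

From H_k ≅ ker(∂_k) / im(∂_{k+1}) we obtain:

  H_0: rank C_0 − rank ∂_1 = 6 − 5 = 1, and the invariant factors of ∂_1 are all 1, so H_0 ≅ Z.
  H_1: rank ker ∂_1 − rank ∂_2 = (12 − 5) − 6 = 1, and the invariant factors of ∂_2 are all 1, so H_1 ≅ Z.
  H_2: rank ker ∂_2 − rank ∂_3 = (6 − 6) − 0 = 0, and there is no ∂_3, so H_2 ≅ 0.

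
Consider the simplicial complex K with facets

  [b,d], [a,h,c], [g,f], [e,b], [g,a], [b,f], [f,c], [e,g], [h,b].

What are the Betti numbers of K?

b_0 = 1, b_1 = 3, b_2 = 0.

Fix the vertex order a < b < c < d < e < f < g < h and write every simplex with vertices in increasing order. Then dim K = 2 and the simplices of K are:

  0-simplices (8): a, b, c, d, e, f, g, h
  1-simplices (11): ac, ag, ah, bd, be, bf, bh, cf, ch, eg, fg
  2-simplices (1): ach

giving chain groups C_0 ≅ Z^8, C_1 ≅ Z^11, C_2 ≅ Z^1.

∂_1: C_1 → C_0 maps an edge to its endpoints' difference, ∂[p,q] = q − p.
As a 8×11 matrix over Z this has rank 7, with invariant factors (1,1,1,1,1,1,1).

The boundary map ∂_2: C_2 → C_1 maps a triangle to the signed sum of its edges. For instance
  ∂ach = ch − ah + ac.
The 11×1 boundary matrix has rank 1 and Smith normal form diag(1).

Now H_k = ker ∂_k / im ∂_{k+1}, so:

  H_0: rank C_0 − rank ∂_1 = 8 − 7 = 1, and the invariant factors of ∂_1 are all 1, so H_0 ≅ Z.
  H_1: rank ker ∂_1 − rank ∂_2 = (11 − 7) − 1 = 3, and the invariant factors of ∂_2 are all 1, so H_1 ≅ Z^3.
  H_2: rank ker ∂_2 − rank ∂_3 = (1 − 1) − 0 = 0, and there is no ∂_3, so H_2 ≅ 0.

As a check, the Euler characteristic is 8 − 11 + 1 = -2, which agrees with 1 − 3 + 0 = -2.

Hence the Betti numbers are b_0 = 1, b_1 = 3, b_2 = 0.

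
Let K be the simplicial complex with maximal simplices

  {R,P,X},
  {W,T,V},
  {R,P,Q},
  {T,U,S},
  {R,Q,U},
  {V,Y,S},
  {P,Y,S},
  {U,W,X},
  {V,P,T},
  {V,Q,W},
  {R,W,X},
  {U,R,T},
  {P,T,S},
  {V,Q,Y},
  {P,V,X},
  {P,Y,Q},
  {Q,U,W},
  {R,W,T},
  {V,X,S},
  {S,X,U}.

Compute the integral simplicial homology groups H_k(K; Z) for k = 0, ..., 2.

We work with the vertex ordering P < Q < R < S < T < U < V < W < X < Y. The simplices of K, each written with vertices in increasing order, are:

  0-simplices (10): P, Q, R, S, T, U, V, W, X, Y
  1-simplices (30): PQ, PR, PS, PT, PV, PX, PY, QR, QU, QV, QW, QY, RT, RU, RW, RX, ST, SU, SV, SX, SY, TU, TV, TW, UW, UX, VW, VX, VY, WX
  2-simplices (20): PQR, PQY, PRX, PST, PSY, PTV, PVX, QRU, QUW, QVW, QVY, RTU, RTW, RWX, STU, SUX, SVX, SVY, TVW, UWX

so the chain groups are C_0 ≅ Z^10, C_1 ≅ Z^30, C_2 ≅ Z^20.

Boundary ∂_1: C_1 → C_0 maps an edge to its endpoints' difference, ∂[p,q] = q − p. For instance
  ∂TV = V − T.
As a 10×30 matrix over Z this has rank 9, with invariant factors (1,1,1,1,1,1,1,1,1).

∂_2: C_2 → C_1 maps a triangle to the signed sum of its edges. For instance
  ∂SVY = VY − SY + SV,
  ∂QUW = UW − QW + QU.
The 30×20 boundary matrix has rank 20 and Smith normal form diag(1,1,1,1,1,1,1,1,1,1,1,1,1,1,1,1,1,1,1,2).

Now H_k = ker ∂_k / im ∂_{k+1}, so:

  H_0: rank C_0 − rank ∂_1 = 10 − 9 = 1, and the invariant factors of ∂_1 are all 1, so H_0 = Z.
  H_1: rank ker ∂_1 − rank ∂_2 = (30 − 9) − 20 = 1, and ∂_2 has invariant factor 2 > 1, so H_1 = Z ⊕ Z/2Z.
  H_2: rank ker ∂_2 − rank ∂_3 = (20 − 20) − 0 = 0, and there is no ∂_3, so H_2 = 0.

As a check, the Euler characteristic is 10 − 30 + 20 = 0, which agrees with 1 − 1 + 0 = 0.

H_0 ≅ Z,  H_1 ≅ Z ⊕ Z/2Z,  H_2 = 0.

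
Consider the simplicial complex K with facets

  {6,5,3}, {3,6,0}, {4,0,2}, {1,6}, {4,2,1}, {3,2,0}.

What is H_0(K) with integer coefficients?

Order the vertices as 0 < 1 < 2 < 3 < 4 < 5 < 6. Listing each simplex with vertices in this order, K has dimension 2 with simplices:

  0-simplices (7): [0], [1], [2], [3], [4], [5], [6]
  1-simplices (12): [0,2], [0,3], [0,4], [0,6], [1,2], [1,4], [1,6], [2,3], [2,4], [3,5], [3,6], [5,6]
  2-simplices (5): [0,2,3], [0,2,4], [0,3,6], [1,2,4], [3,5,6]

giving chain groups C_0 ≅ Z^7, C_1 ≅ Z^12, C_2 ≅ Z^5.

Boundary ∂_1: C_1 → C_0 is given by ∂[p,q] = [q] − [p]. For instance
  ∂[1,2] = [2] − [1].
The resulting 7×12 matrix has rank 6, and its Smith normal form has invariant factors (1,1,1,1,1,1).

∂_2: C_2 → C_1 maps a triangle to the signed sum of its edges. For instance
  ∂[0,2,3] = [2,3] − [0,3] + [0,2],
  ∂[1,2,4] = [2,4] − [1,4] + [1,2].
This gives a 12×5 integer matrix of rank 5; reducing to Smith normal form yields diagonal entries (1,1,1,1,1).

Computing H_k = (kernel of ∂_k) / (image of ∂_{k+1}):

  H_0: rank C_0 − rank ∂_1 = 7 − 6 = 1, and the invariant factors of ∂_1 are all 1, so H_0 = Z.

H_0 ≅ Z.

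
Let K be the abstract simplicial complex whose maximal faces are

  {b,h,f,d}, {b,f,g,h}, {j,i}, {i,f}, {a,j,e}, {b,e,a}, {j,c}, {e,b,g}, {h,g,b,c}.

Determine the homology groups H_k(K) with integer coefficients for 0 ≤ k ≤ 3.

H_0 ≅ Z,  H_1 ≅ Z^2,  H_2 = 0,  H_3 = 0.

We work with the vertex ordering a < b < c < d < e < f < g < h < i < j. The simplices of K, each written with vertices in increasing order, are:

  0-simplices (10): a, b, c, d, e, f, g, h, i, j
  1-simplices (21): ab, ae, aj, bc, bd, be, bf, bg, bh, cg, ch, cj, df, dh, eg, ej, fg, fh, fi, gh, ij
  2-simplices (13): abe, aej, bcg, bch, bdf, bdh, beg, bfg, bfh, bgh, cgh, dfh, fgh
  3-simplices (3): bcgh, bdfh, bfgh

giving chain groups C_0 ≅ Z^10, C_1 ≅ Z^21, C_2 ≅ Z^13, C_3 ≅ Z^3.

The boundary map ∂_1: C_1 → C_0 maps an edge to its endpoints' difference, ∂[p,q] = q − p. For instance
  ∂bc = c − b.
As a 10×21 matrix over Z this has rank 9, with invariant factors (1,1,1,1,1,1,1,1,1).

Boundary ∂_2: C_2 → C_1 maps a triangle to the signed sum of its edges. For instance
  ∂bfg = fg − bg + bf,
  ∂bfh = fh − bh + bf.
The resulting 21×13 matrix has rank 10, and its Smith normal form has invariant factors (1,1,1,1,1,1,1,1,1,1).

Boundary ∂_3: C_3 → C_2 sends each 3-simplex σ to the alternating sum Σ_i (−1)^i (σ with its i-th vertex removed). For instance
  ∂bdfh = dfh − bfh + bdh − bdf,
  ∂bcgh = cgh − bgh + bch − bcg.
The resulting 13×3 matrix has rank 3, and its Smith normal form has invariant factors (1,1,1).

From H_k ≅ ker(∂_k) / im(∂_{k+1}) we obtain:

  H_0: rank C_0 − rank ∂_1 = 10 − 9 = 1, and the invariant factors of ∂_1 are all 1, so H_0 ≅ Z.
  H_1: rank ker ∂_1 − rank ∂_2 = (21 − 9) − 10 = 2, and the invariant factors of ∂_2 are all 1, so H_1 ≅ Z^2.
  H_2: rank ker ∂_2 − rank ∂_3 = (13 − 10) − 3 = 0, and the invariant factors of ∂_3 are all 1, so H_2 ≅ 0.
  H_3: rank ker ∂_3 − rank ∂_4 = (3 − 3) − 0 = 0, and there is no ∂_4, so H_3 ≅ 0.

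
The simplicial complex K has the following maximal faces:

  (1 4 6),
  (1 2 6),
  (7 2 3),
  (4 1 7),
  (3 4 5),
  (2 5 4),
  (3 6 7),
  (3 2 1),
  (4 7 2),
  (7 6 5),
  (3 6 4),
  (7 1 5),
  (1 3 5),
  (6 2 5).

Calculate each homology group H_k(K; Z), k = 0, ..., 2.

Fix the vertex order 1 < 2 < 3 < 4 < 5 < 6 < 7 and write every simplex with vertices in increasing order. Then dim K = 2 and the simplices of K are:

  0-simplices (7): [1], [2], [3], [4], [5], [6], [7]
  1-simplices (21): [1,2], [1,3], [1,4], [1,5], [1,6], [1,7], [2,3], [2,4], [2,5], [2,6], [2,7], [3,4], [3,5], [3,6], [3,7], [4,5], [4,6], [4,7], [5,6], [5,7], [6,7]
  2-simplices (14): [1,2,3], [1,2,6], [1,3,5], [1,4,6], [1,4,7], [1,5,7], [2,3,7], [2,4,5], [2,4,7], [2,5,6], [3,4,5], [3,4,6], [3,6,7], [5,6,7]

so the chain groups are C_0 ≅ Z^7, C_1 ≅ Z^21, C_2 ≅ Z^14.

Boundary ∂_1: C_1 → C_0 is given by ∂[p,q] = [q] − [p].
As a 7×21 matrix over Z this has rank 6, with invariant factors (1,1,1,1,1,1).

The boundary map ∂_2: C_2 → C_1 sends each 2-simplex [p,q,r] to [q,r] − [p,r] + [p,q]. For instance
  ∂[3,4,5] = [4,5] − [3,5] + [3,4],
  ∂[2,4,7] = [4,7] − [2,7] + [2,4].
The resulting 21×14 matrix has rank 13, and its Smith normal form has invariant factors (1,1,1,1,1,1,1,1,1,1,1,1,1).

Reading off H_k = ker ∂_k / im ∂_{k+1}:

  H_0: rank C_0 − rank ∂_1 = 7 − 6 = 1, and the invariant factors of ∂_1 are all 1, so H_0 = Z.
  H_1: rank ker ∂_1 − rank ∂_2 = (21 − 6) − 13 = 2, and the invariant factors of ∂_2 are all 1, so H_1 = Z^2.
  H_2: rank ker ∂_2 − rank ∂_3 = (14 − 13) − 0 = 1, and there is no ∂_3, so H_2 = Z.

As a check, the Euler characteristic is 7 − 21 + 14 = 0, which agrees with 1 − 2 + 1 = 0.

H_0 = Z,  H_1 = Z^2,  H_2 = Z.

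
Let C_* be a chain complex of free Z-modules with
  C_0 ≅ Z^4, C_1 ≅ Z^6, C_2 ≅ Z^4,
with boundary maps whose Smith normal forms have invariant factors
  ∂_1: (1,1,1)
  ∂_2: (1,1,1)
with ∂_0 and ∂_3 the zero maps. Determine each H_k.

H_0 = Z,  H_1 = 0,  H_2 = Z.

H_0: b_0 = 4 − 0 − 3 = 1; torsion from ∂_1 factors > 1: none. So H_0 = Z.
H_1: b_1 = 6 − 3 − 3 = 0; torsion from ∂_2 factors > 1: none. So H_1 = 0.
H_2: b_2 = 4 − 3 − 0 = 1; torsion from ∂_3 factors > 1: none. So H_2 = Z.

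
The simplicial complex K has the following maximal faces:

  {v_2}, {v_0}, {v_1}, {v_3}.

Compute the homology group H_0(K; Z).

H_0 = Z^4.

We work with the vertex ordering v_0 < v_1 < v_2 < v_3. The simplices of K, each written with vertices in increasing order, are:

  0-simplices (4): [v_0], [v_1], [v_2], [v_3]

giving chain groups C_0 ≅ Z^4.

Computing H_k = (kernel of ∂_k) / (image of ∂_{k+1}):

  H_0: rank C_0 − rank ∂_1 = 4 − 0 = 4, and there is no ∂_1, so H_0 ≅ Z^4.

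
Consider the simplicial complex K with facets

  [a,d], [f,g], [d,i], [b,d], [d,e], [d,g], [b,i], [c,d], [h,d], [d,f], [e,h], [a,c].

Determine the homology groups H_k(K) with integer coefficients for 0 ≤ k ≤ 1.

Take the total order a < b < c < d < e < f < g < h < i on the vertex set. Then K (dimension 1) consists of the simplices:

  0-simplices (9): a, b, c, d, e, f, g, h, i
  1-simplices (12): ac, ad, bd, bi, cd, de, df, dg, dh, di, eh, fg

so the chain groups are C_0 ≅ Z^9, C_1 ≅ Z^12.

Boundary ∂_1: C_1 → C_0 maps an edge to its endpoints' difference, ∂[p,q] = q − p. For instance
  ∂ac = c − a.
The resulting 9×12 matrix has rank 8, and its Smith normal form has invariant factors (1,1,1,1,1,1,1,1).

Now H_k = ker ∂_k / im ∂_{k+1}, so:

  H_0: rank C_0 − rank ∂_1 = 9 − 8 = 1, and the invariant factors of ∂_1 are all 1, so H_0 ≅ Z.
  H_1: rank ker ∂_1 − rank ∂_2 = (12 − 8) − 0 = 4, and there is no ∂_2, so H_1 ≅ Z^4.

As a check, the Euler characteristic is 9 − 12 = -3, which agrees with 1 − 4 = -3.
(K is a triangulation of a wedge of 4 circles.)

H_0 = Z,  H_1 = Z^4.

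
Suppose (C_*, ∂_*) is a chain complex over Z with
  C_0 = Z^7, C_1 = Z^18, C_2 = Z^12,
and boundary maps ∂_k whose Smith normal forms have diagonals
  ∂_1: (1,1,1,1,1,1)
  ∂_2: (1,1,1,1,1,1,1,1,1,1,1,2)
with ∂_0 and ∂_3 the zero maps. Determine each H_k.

H_0: b_0 = 7 − 0 − 6 = 1; torsion from ∂_1 factors > 1: none. So H_0 = Z.
H_1: b_1 = 18 − 6 − 12 = 0; torsion from ∂_2 factors > 1: [2]. So H_1 = Z/2.
H_2: b_2 = 12 − 12 − 0 = 0; torsion from ∂_3 factors > 1: none. So H_2 = 0.

H_0 = Z,  H_1 = Z/2,  H_2 = 0.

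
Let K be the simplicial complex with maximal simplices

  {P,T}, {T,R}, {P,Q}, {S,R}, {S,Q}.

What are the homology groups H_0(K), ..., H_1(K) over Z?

H_0 ≅ Z,  H_1 ≅ Z.

We work with the vertex ordering P < Q < R < S < T. The simplices of K, each written with vertices in increasing order, are:

  0-simplices (5): P, Q, R, S, T
  1-simplices (5): PQ, PT, QS, RS, RT

giving chain groups C_0 ≅ Z^5, C_1 ≅ Z^5.

The boundary map ∂_1: C_1 → C_0 is given by ∂[p,q] = [q] − [p]. For instance
  ∂QS = S − Q.
This gives a 5×5 integer matrix of rank 4; reducing to Smith normal form yields diagonal entries (1,1,1,1).

From H_k ≅ ker(∂_k) / im(∂_{k+1}) we obtain:

  H_0: rank C_0 − rank ∂_1 = 5 − 4 = 1, and the invariant factors of ∂_1 are all 1, so H_0 = Z.
  H_1: rank ker ∂_1 − rank ∂_2 = (5 − 4) − 0 = 1, and there is no ∂_2, so H_1 = Z.

As a check, the Euler characteristic is 5 − 5 = 0, which agrees with 1 − 1 = 0.
(K is a triangulation of the circle S^1.)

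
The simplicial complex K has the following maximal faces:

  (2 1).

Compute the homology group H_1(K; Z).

K has 2 vertices, 1 edge.
rank ∂_1 = 1, rank ∂_2 = 0 ⇒ b_1 = 1 − 1 − 0 = 0. So H_1 ≅ 0.

H_1 = 0.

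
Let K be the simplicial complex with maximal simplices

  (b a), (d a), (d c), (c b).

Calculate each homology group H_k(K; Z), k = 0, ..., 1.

K has 4 vertices, 4 edges.
rank ∂_0 = 0, rank ∂_1 = 3 ⇒ b_0 = 4 − 0 − 3 = 1; all invariant factors of ∂_1 are 1 so no torsion. So H_0 = Z.
rank ∂_1 = 3, rank ∂_2 = 0 ⇒ b_1 = 4 − 3 − 0 = 1. So H_1 = Z.

H_0 = Z,  H_1 = Z.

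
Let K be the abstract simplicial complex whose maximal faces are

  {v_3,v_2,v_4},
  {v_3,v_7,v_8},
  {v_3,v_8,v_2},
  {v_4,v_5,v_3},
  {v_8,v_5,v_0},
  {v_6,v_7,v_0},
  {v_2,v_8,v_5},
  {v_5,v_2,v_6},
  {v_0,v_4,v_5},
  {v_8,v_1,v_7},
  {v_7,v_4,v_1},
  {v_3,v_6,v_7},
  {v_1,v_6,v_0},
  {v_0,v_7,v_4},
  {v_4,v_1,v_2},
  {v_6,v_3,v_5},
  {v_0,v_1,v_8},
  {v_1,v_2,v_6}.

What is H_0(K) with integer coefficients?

H_0 ≅ Z.

K has 9 vertices, 27 edges, 18 triangles.
rank ∂_0 = 0, rank ∂_1 = 8 ⇒ b_0 = 9 − 0 − 8 = 1; all invariant factors of ∂_1 are 1 so no torsion. So H_0 = Z.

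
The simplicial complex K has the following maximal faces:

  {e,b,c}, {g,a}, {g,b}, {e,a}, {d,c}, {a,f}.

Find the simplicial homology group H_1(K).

We work with the vertex ordering a < b < c < d < e < f < g. The simplices of K, each written with vertices in increasing order, are:

  0-simplices (7): a, b, c, d, e, f, g
  1-simplices (8): ae, af, ag, bc, be, bg, cd, ce
  2-simplices (1): bce

giving chain groups C_0 ≅ Z^7, C_1 ≅ Z^8, C_2 ≅ Z^1.

The boundary map ∂_1: C_1 → C_0 maps an edge to its endpoints' difference, ∂[p,q] = q − p. For instance
  ∂ae = e − a.
The resulting 7×8 matrix has rank 6, and its Smith normal form has invariant factors (1,1,1,1,1,1).

The boundary map ∂_2: C_2 → C_1 maps a triangle to the signed sum of its edges. For instance
  ∂bce = ce − be + bc.
As a 8×1 matrix over Z this has rank 1, with invariant factors (1).

Reading off H_k = ker ∂_k / im ∂_{k+1}:

  H_1: rank ker ∂_1 − rank ∂_2 = (8 − 6) − 1 = 1, and the invariant factors of ∂_2 are all 1, so H_1 ≅ Z.

H_1 ≅ Z.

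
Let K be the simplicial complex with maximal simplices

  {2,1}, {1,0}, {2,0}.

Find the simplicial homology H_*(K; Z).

H_0 ≅ Z,  H_1 ≅ Z.

We work with the vertex ordering 0 < 1 < 2. The simplices of K, each written with vertices in increasing order, are:

  0-simplices (3): [0], [1], [2]
  1-simplices (3): [0,1], [0,2], [1,2]

Hence C_0 ≅ Z^3, C_1 ≅ Z^3.

∂_1: C_1 → C_0 is given by ∂[p,q] = [q] − [p]. For instance
  ∂[1,2] = [2] − [1].
This gives a 3×3 integer matrix of rank 2; reducing to Smith normal form yields diagonal entries (1,1).

Now H_k = ker ∂_k / im ∂_{k+1}, so:

  H_0: rank C_0 − rank ∂_1 = 3 − 2 = 1, and the invariant factors of ∂_1 are all 1, so H_0 ≅ Z.
  H_1: rank ker ∂_1 − rank ∂_2 = (3 − 2) − 0 = 1, and there is no ∂_2, so H_1 ≅ Z.

(K is a triangulation of the circle S^1.)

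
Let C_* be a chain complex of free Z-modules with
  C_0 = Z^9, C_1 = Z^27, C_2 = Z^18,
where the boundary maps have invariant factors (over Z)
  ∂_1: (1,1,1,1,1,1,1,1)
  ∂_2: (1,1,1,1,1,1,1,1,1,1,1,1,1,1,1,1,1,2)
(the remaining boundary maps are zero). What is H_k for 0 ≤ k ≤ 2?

H_0: b_0 = 9 − 0 − 8 = 1; torsion from ∂_1 factors > 1: none. So H_0 ≅ Z.
H_1: b_1 = 27 − 8 − 18 = 1; torsion from ∂_2 factors > 1: [2]. So H_1 ≅ Z ⊕ Z/2.
H_2: b_2 = 18 − 18 − 0 = 0; torsion from ∂_3 factors > 1: none. So H_2 ≅ 0.

H_0 ≅ Z,  H_1 ≅ Z ⊕ Z/2,  H_2 = 0.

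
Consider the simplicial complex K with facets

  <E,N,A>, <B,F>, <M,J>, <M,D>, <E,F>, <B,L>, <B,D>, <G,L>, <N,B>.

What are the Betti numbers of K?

b_0 = 1, b_1 = 1, b_2 = 0.

Take the total order A < B < D < E < F < G < J < L < M < N on the vertex set. Then K (dimension 2) consists of the simplices:

  0-simplices (10): A, B, D, E, F, G, J, L, M, N
  1-simplices (11): AE, AN, BD, BF, BL, BN, DM, EF, EN, GL, JM
  2-simplices (1): AEN

Hence C_0 ≅ Z^10, C_1 ≅ Z^11, C_2 ≅ Z^1.

The boundary map ∂_1: C_1 → C_0 sends each edge [p,q] (with p < q) to q − p. For instance
  ∂EF = F − E.
As a 10×11 matrix over Z this has rank 9, with invariant factors (1,1,1,1,1,1,1,1,1).

The boundary map ∂_2: C_2 → C_1 maps a triangle to the signed sum of its edges. For instance
  ∂AEN = EN − AN + AE.
As a 11×1 matrix over Z this has rank 1, with invariant factors (1).

From H_k ≅ ker(∂_k) / im(∂_{k+1}) we obtain:

  H_0: rank C_0 − rank ∂_1 = 10 − 9 = 1, and the invariant factors of ∂_1 are all 1, so H_0 ≅ Z.
  H_1: rank ker ∂_1 − rank ∂_2 = (11 − 9) − 1 = 1, and the invariant factors of ∂_2 are all 1, so H_1 ≅ Z.
  H_2: rank ker ∂_2 − rank ∂_3 = (1 − 1) − 0 = 0, and there is no ∂_3, so H_2 ≅ 0.

As a check, the Euler characteristic is 10 − 11 + 1 = 0, which agrees with 1 − 1 + 0 = 0.

Hence the Betti numbers are b_0 = 1, b_1 = 1, b_2 = 0.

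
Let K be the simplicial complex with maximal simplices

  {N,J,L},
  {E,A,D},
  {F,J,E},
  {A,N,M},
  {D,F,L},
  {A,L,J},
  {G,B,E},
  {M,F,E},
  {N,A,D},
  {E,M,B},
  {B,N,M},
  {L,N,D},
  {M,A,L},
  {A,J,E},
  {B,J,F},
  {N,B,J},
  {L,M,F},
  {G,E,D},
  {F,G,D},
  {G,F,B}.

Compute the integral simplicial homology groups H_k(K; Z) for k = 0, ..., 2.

Order the vertices as A < B < D < E < F < G < J < L < M < N. Listing each simplex with vertices in this order, K has dimension 2 with simplices:

  0-simplices (10): A, B, D, E, F, G, J, L, M, N
  1-simplices (30): AD, AE, AJ, AL, AM, AN, BE, BF, BG, BJ, BM, BN, DE, DF, DG, DL, DN, EF, EG, EJ, EM, FG, FJ, FL, FM, JL, JN, LM, LN, MN
  2-simplices (20): ADE, ADN, AEJ, AJL, ALM, AMN, BEG, BEM, BFG, BFJ, BJN, BMN, DEG, DFG, DFL, DLN, EFJ, EFM, FLM, JLN

giving chain groups C_0 ≅ Z^10, C_1 ≅ Z^30, C_2 ≅ Z^20.

Boundary ∂_1: C_1 → C_0 sends each edge [p,q] (with p < q) to q − p. For instance
  ∂FL = L − F.
This gives a 10×30 integer matrix of rank 9; reducing to Smith normal form yields diagonal entries (1,1,1,1,1,1,1,1,1).

∂_2: C_2 → C_1 maps a triangle to the signed sum of its edges. For instance
  ∂JLN = LN − JN + JL,
  ∂BEG = EG − BG + BE.
As a 30×20 matrix over Z this has rank 20, with invariant factors (1,1,1,1,1,1,1,1,1,1,1,1,1,1,1,1,1,1,1,2).

Reading off H_k = ker ∂_k / im ∂_{k+1}:

  H_0: rank C_0 − rank ∂_1 = 10 − 9 = 1, and the invariant factors of ∂_1 are all 1, so H_0 = Z.
  H_1: rank ker ∂_1 − rank ∂_2 = (30 − 9) − 20 = 1, and ∂_2 has invariant factor 2 > 1, so H_1 = Z ⊕ Z/2Z.
  H_2: rank ker ∂_2 − rank ∂_3 = (20 − 20) − 0 = 0, and there is no ∂_3, so H_2 = 0.

As a check, the Euler characteristic is 10 − 30 + 20 = 0, which agrees with 1 − 1 + 0 = 0.

H_0 = Z,  H_1 = Z ⊕ Z/2Z,  H_2 = 0.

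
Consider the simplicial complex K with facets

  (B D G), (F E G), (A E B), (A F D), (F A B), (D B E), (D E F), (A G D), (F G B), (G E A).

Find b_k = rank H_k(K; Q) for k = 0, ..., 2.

Fix the vertex order A < B < D < E < F < G and write every simplex with vertices in increasing order. Then dim K = 2 and the simplices of K are:

  0-simplices (6): A, B, D, E, F, G
  1-simplices (15): AB, AD, AE, AF, AG, BD, BE, BF, BG, DE, DF, DG, EF, EG, FG
  2-simplices (10): ABE, ABF, ADF, ADG, AEG, BDE, BDG, BFG, DEF, EFG

Hence C_0 ≅ Z^6, C_1 ≅ Z^15, C_2 ≅ Z^10.

∂_1: C_1 → C_0 maps an edge to its endpoints' difference, ∂[p,q] = q − p.
As a 6×15 matrix over Z this has rank 5, with invariant factors (1,1,1,1,1).

The boundary map ∂_2: C_2 → C_1 acts by ∂[p,q,r] = [q,r] − [p,r] + [p,q]. For instance
  ∂ABF = BF − AF + AB,
  ∂BDE = DE − BE + BD.
This gives a 15×10 integer matrix of rank 10; reducing to Smith normal form yields diagonal entries (1,1,1,1,1,1,1,1,1,2).

Now H_k = ker ∂_k / im ∂_{k+1}, so:

  H_0: rank C_0 − rank ∂_1 = 6 − 5 = 1, and the invariant factors of ∂_1 are all 1, so H_0 ≅ Z.
  H_1: rank ker ∂_1 − rank ∂_2 = (15 − 5) − 10 = 0, and ∂_2 has invariant factor 2 > 1, so H_1 ≅ Z/2Z.
  H_2: rank ker ∂_2 − rank ∂_3 = (10 − 10) − 0 = 0, and there is no ∂_3, so H_2 ≅ 0.

Hence the Betti numbers are b_0 = 1, b_1 = 0, b_2 = 0.

b_0 = 1, b_1 = 0, b_2 = 0.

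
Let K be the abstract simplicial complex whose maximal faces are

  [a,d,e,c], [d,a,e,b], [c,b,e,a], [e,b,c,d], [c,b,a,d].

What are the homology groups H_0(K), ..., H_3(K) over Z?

H_0 ≅ Z,  H_1 = 0,  H_2 = 0,  H_3 ≅ Z.

Order the vertices as a < b < c < d < e. Listing each simplex with vertices in this order, K has dimension 3 with simplices:

  0-simplices (5): a, b, c, d, e
  1-simplices (10): ab, ac, ad, ae, bc, bd, be, cd, ce, de
  2-simplices (10): abc, abd, abe, acd, ace, ade, bcd, bce, bde, cde
  3-simplices (5): abcd, abce, abde, acde, bcde

giving chain groups C_0 ≅ Z^5, C_1 ≅ Z^10, C_2 ≅ Z^10, C_3 ≅ Z^5.

Boundary ∂_1: C_1 → C_0 is given by ∂[p,q] = [q] − [p]. For instance
  ∂ce = e − c.
This gives a 5×10 integer matrix of rank 4; reducing to Smith normal form yields diagonal entries (1,1,1,1).

The boundary map ∂_2: C_2 → C_1 acts by ∂[p,q,r] = [q,r] − [p,r] + [p,q]. For instance
  ∂abe = be − ae + ab,
  ∂abd = bd − ad + ab.
This gives a 10×10 integer matrix of rank 6; reducing to Smith normal form yields diagonal entries (1,1,1,1,1,1).

Boundary ∂_3: C_3 → C_2 sends each 3-simplex σ to the alternating sum Σ_i (−1)^i (σ with its i-th vertex removed). For instance
  ∂abde = bde − ade + abe − abd,
  ∂bcde = cde − bde + bce − bcd.
The resulting 10×5 matrix has rank 4, and its Smith normal form has invariant factors (1,1,1,1).

From H_k ≅ ker(∂_k) / im(∂_{k+1}) we obtain:

  H_0: rank C_0 − rank ∂_1 = 5 − 4 = 1, and the invariant factors of ∂_1 are all 1, so H_0 = Z.
  H_1: rank ker ∂_1 − rank ∂_2 = (10 − 4) − 6 = 0, and the invariant factors of ∂_2 are all 1, so H_1 = 0.
  H_2: rank ker ∂_2 − rank ∂_3 = (10 − 6) − 4 = 0, and the invariant factors of ∂_3 are all 1, so H_2 = 0.
  H_3: rank ker ∂_3 − rank ∂_4 = (5 − 4) − 0 = 1, and there is no ∂_4, so H_3 = Z.

As a check, the Euler characteristic is 5 − 10 + 10 − 5 = 0, which agrees with 1 − 0 + 0 − 1 = 0.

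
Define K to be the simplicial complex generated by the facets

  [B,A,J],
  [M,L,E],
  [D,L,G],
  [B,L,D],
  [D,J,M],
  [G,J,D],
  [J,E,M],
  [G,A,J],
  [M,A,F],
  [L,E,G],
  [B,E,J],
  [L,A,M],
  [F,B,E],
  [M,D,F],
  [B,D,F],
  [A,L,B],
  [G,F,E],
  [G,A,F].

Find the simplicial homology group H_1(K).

H_1 = Z^2.

Take the total order A < B < D < E < F < G < J < L < M on the vertex set. Then K (dimension 2) consists of the simplices:

  0-simplices (9): A, B, D, E, F, G, J, L, M
  1-simplices (27): AB, AF, AG, AJ, AL, AM, BD, BE, BF, BJ, BL, DF, DG, DJ, DL, DM, EF, EG, EJ, EL, EM, FG, FM, GJ, GL, JM, LM
  2-simplices (18): ABJ, ABL, AFG, AFM, AGJ, ALM, BDF, BDL, BEF, BEJ, DFM, DGJ, DGL, DJM, EFG, EGL, EJM, ELM

giving chain groups C_0 ≅ Z^9, C_1 ≅ Z^27, C_2 ≅ Z^18.

∂_1: C_1 → C_0 is given by ∂[p,q] = [q] − [p]. For instance
  ∂EL = L − E.
The 9×27 boundary matrix has rank 8 and Smith normal form diag(1,1,1,1,1,1,1,1).

The boundary map ∂_2: C_2 → C_1 acts by ∂[p,q,r] = [q,r] − [p,r] + [p,q]. For instance
  ∂DFM = FM − DM + DF,
  ∂AFG = FG − AG + AF.
This gives a 27×18 integer matrix of rank 17; reducing to Smith normal form yields diagonal entries (1,1,1,1,1,1,1,1,1,1,1,1,1,1,1,1,1).

From H_k ≅ ker(∂_k) / im(∂_{k+1}) we obtain:

  H_1: rank ker ∂_1 − rank ∂_2 = (27 − 8) − 17 = 2, and the invariant factors of ∂_2 are all 1, so H_1 = Z^2.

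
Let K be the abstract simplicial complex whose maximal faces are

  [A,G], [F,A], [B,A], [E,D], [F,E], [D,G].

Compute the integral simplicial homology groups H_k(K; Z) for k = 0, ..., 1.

H_0 ≅ Z,  H_1 ≅ Z.

We work with the vertex ordering A < B < D < E < F < G. The simplices of K, each written with vertices in increasing order, are:

  0-simplices (6): A, B, D, E, F, G
  1-simplices (6): AB, AF, AG, DE, DG, EF

so the chain groups are C_0 ≅ Z^6, C_1 ≅ Z^6.

Boundary ∂_1: C_1 → C_0 sends each edge [p,q] (with p < q) to q − p. For instance
  ∂DE = E − D.
This gives a 6×6 integer matrix of rank 5; reducing to Smith normal form yields diagonal entries (1,1,1,1,1).

From H_k ≅ ker(∂_k) / im(∂_{k+1}) we obtain:

  H_0: rank C_0 − rank ∂_1 = 6 − 5 = 1, and the invariant factors of ∂_1 are all 1, so H_0 = Z.
  H_1: rank ker ∂_1 − rank ∂_2 = (6 − 5) − 0 = 1, and there is no ∂_2, so H_1 = Z.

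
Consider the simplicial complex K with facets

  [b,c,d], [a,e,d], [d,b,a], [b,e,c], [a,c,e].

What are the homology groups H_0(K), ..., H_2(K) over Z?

K has 5 vertices, 10 edges, 5 triangles.
rank ∂_0 = 0, rank ∂_1 = 4 ⇒ b_0 = 5 − 0 − 4 = 1; all invariant factors of ∂_1 are 1 so no torsion. So H_0 ≅ Z.
rank ∂_1 = 4, rank ∂_2 = 5 ⇒ b_1 = 10 − 4 − 5 = 1; all invariant factors of ∂_2 are 1 so no torsion. So H_1 ≅ Z.
rank ∂_2 = 5, rank ∂_3 = 0 ⇒ b_2 = 5 − 5 − 0 = 0. So H_2 ≅ 0.

H_0 ≅ Z,  H_1 ≅ Z,  H_2 = 0.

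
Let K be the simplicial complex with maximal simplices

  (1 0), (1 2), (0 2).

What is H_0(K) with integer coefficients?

Take the total order 0 < 1 < 2 on the vertex set. Then K (dimension 1) consists of the simplices:

  0-simplices (3): [0], [1], [2]
  1-simplices (3): [0,1], [0,2], [1,2]

Hence C_0 ≅ Z^3, C_1 ≅ Z^3.

∂_1: C_1 → C_0 is given by ∂[p,q] = [q] − [p].
The resulting 3×3 matrix has rank 2, and its Smith normal form has invariant factors (1,1).

Reading off H_k = ker ∂_k / im ∂_{k+1}:

  H_0: rank C_0 − rank ∂_1 = 3 − 2 = 1, and the invariant factors of ∂_1 are all 1, so H_0 = Z.

(K is a triangulation of the circle S^1.)

H_0 ≅ Z.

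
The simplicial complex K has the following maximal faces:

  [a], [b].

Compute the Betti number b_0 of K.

b_0 = 2.

K has 2 vertices.
rank ∂_0 = 0, rank ∂_1 = 0 ⇒ b_0 = 2 − 0 − 0 = 2. So H_0 ≅ Z^2.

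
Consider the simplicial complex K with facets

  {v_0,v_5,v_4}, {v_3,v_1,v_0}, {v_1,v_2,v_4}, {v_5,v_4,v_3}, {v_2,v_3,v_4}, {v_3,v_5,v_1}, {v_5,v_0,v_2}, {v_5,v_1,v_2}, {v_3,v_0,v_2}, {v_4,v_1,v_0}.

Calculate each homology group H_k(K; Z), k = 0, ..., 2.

Fix the vertex order v_0 < v_1 < v_2 < v_3 < v_4 < v_5 and write every simplex with vertices in increasing order. Then dim K = 2 and the simplices of K are:

  0-simplices (6): [v_0], [v_1], [v_2], [v_3], [v_4], [v_5]
  1-simplices (15): (15 of them)
  2-simplices (10): [v_0,v_1,v_3], [v_0,v_1,v_4], [v_0,v_2,v_3], [v_0,v_2,v_5], [v_0,v_4,v_5], [v_1,v_2,v_4], [v_1,v_2,v_5], [v_1,v_3,v_5], [v_2,v_3,v_4], [v_3,v_4,v_5]

giving chain groups C_0 ≅ Z^6, C_1 ≅ Z^15, C_2 ≅ Z^10.

∂_1: C_1 → C_0 maps an edge to its endpoints' difference, ∂[p,q] = q − p. For instance
  ∂[v_4,v_5] = [v_5] − [v_4].
The 6×15 boundary matrix has rank 5 and Smith normal form diag(1,1,1,1,1).

Boundary ∂_2: C_2 → C_1 maps a triangle to the signed sum of its edges. For instance
  ∂[v_1,v_2,v_5] = [v_2,v_5] − [v_1,v_5] + [v_1,v_2],
  ∂[v_0,v_2,v_3] = [v_2,v_3] − [v_0,v_3] + [v_0,v_2].
This gives a 15×10 integer matrix of rank 10; reducing to Smith normal form yields diagonal entries (1,1,1,1,1,1,1,1,1,2).

Reading off H_k = ker ∂_k / im ∂_{k+1}:

  H_0: rank C_0 − rank ∂_1 = 6 − 5 = 1, and the invariant factors of ∂_1 are all 1, so H_0 ≅ Z.
  H_1: rank ker ∂_1 − rank ∂_2 = (15 − 5) − 10 = 0, and ∂_2 has invariant factor 2 > 1, so H_1 ≅ Z/2.
  H_2: rank ker ∂_2 − rank ∂_3 = (10 − 10) − 0 = 0, and there is no ∂_3, so H_2 ≅ 0.

(K is a triangulation of the real projective plane RP^2.)

H_0 = Z,  H_1 = Z/2,  H_2 = 0.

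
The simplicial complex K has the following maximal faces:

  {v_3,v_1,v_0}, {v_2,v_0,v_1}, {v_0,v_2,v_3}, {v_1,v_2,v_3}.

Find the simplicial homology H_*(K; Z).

H_0 = Z,  H_1 = 0,  H_2 = Z.

We work with the vertex ordering v_0 < v_1 < v_2 < v_3. The simplices of K, each written with vertices in increasing order, are:

  0-simplices (4): [v_0], [v_1], [v_2], [v_3]
  1-simplices (6): [v_0,v_1], [v_0,v_2], [v_0,v_3], [v_1,v_2], [v_1,v_3], [v_2,v_3]
  2-simplices (4): [v_0,v_1,v_2], [v_0,v_1,v_3], [v_0,v_2,v_3], [v_1,v_2,v_3]

so the chain groups are C_0 ≅ Z^4, C_1 ≅ Z^6, C_2 ≅ Z^4.

∂_1: C_1 → C_0 maps an edge to its endpoints' difference, ∂[p,q] = q − p. For instance
  ∂[v_0,v_3] = [v_3] − [v_0].
This gives a 4×6 integer matrix of rank 3; reducing to Smith normal form yields diagonal entries (1,1,1).

The boundary map ∂_2: C_2 → C_1 sends each 2-simplex [p,q,r] to [q,r] − [p,r] + [p,q]. For instance
  ∂[v_0,v_2,v_3] = [v_2,v_3] − [v_0,v_3] + [v_0,v_2],
  ∂[v_0,v_1,v_2] = [v_1,v_2] − [v_0,v_2] + [v_0,v_1].
This gives a 6×4 integer matrix of rank 3; reducing to Smith normal form yields diagonal entries (1,1,1).

Reading off H_k = ker ∂_k / im ∂_{k+1}:

  H_0: rank C_0 − rank ∂_1 = 4 − 3 = 1, and the invariant factors of ∂_1 are all 1, so H_0 = Z.
  H_1: rank ker ∂_1 − rank ∂_2 = (6 − 3) − 3 = 0, and the invariant factors of ∂_2 are all 1, so H_1 = 0.
  H_2: rank ker ∂_2 − rank ∂_3 = (4 − 3) − 0 = 1, and there is no ∂_3, so H_2 = Z.

As a check, the Euler characteristic is 4 − 6 + 4 = 2, which agrees with 1 − 0 + 1 = 2.
(K is a triangulation of the 2-sphere S^2.)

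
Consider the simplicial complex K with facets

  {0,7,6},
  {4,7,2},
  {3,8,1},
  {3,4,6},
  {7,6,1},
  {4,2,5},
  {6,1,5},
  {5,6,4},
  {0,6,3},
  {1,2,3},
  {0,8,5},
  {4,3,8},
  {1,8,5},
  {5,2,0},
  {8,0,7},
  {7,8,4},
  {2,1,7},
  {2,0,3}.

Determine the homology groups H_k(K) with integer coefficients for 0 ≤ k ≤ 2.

Fix the vertex order 0 < 1 < 2 < 3 < 4 < 5 < 6 < 7 < 8 and write every simplex with vertices in increasing order. Then dim K = 2 and the simplices of K are:

  0-simplices (9): [0], [1], [2], [3], [4], [5], [6], [7], [8]
  1-simplices (27): (27 of them)
  2-simplices (18): [0,2,3], [0,2,5], [0,3,6], [0,5,8], [0,6,7], [0,7,8], [1,2,3], [1,2,7], [1,3,8], [1,5,6], [1,5,8], [1,6,7], [2,4,5], [2,4,7], [3,4,6], [3,4,8], [4,5,6], [4,7,8]

giving chain groups C_0 ≅ Z^9, C_1 ≅ Z^27, C_2 ≅ Z^18.

The boundary map ∂_1: C_1 → C_0 maps an edge to its endpoints' difference, ∂[p,q] = q − p. For instance
  ∂[0,3] = [3] − [0].
The 9×27 boundary matrix has rank 8 and Smith normal form diag(1,1,1,1,1,1,1,1).

Boundary ∂_2: C_2 → C_1 sends each 2-simplex [p,q,r] to [q,r] − [p,r] + [p,q]. For instance
  ∂[4,7,8] = [7,8] − [4,8] + [4,7],
  ∂[0,2,5] = [2,5] − [0,5] + [0,2].
This gives a 27×18 integer matrix of rank 17; reducing to Smith normal form yields diagonal entries (1,1,1,1,1,1,1,1,1,1,1,1,1,1,1,1,1).

Reading off H_k = ker ∂_k / im ∂_{k+1}:

  H_0: rank C_0 − rank ∂_1 = 9 − 8 = 1, and the invariant factors of ∂_1 are all 1, so H_0 ≅ Z.
  H_1: rank ker ∂_1 − rank ∂_2 = (27 − 8) − 17 = 2, and the invariant factors of ∂_2 are all 1, so H_1 ≅ Z^2.
  H_2: rank ker ∂_2 − rank ∂_3 = (18 − 17) − 0 = 1, and there is no ∂_3, so H_2 ≅ Z.

H_0 ≅ Z,  H_1 ≅ Z^2,  H_2 ≅ Z.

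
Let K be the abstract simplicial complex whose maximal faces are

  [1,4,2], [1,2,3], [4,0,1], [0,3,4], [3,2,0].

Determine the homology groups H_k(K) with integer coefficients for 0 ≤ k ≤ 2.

H_0 ≅ Z,  H_1 ≅ Z,  H_2 = 0.

Order the vertices as 0 < 1 < 2 < 3 < 4. Listing each simplex with vertices in this order, K has dimension 2 with simplices:

  0-simplices (5): [0], [1], [2], [3], [4]
  1-simplices (10): [0,1], [0,2], [0,3], [0,4], [1,2], [1,3], [1,4], [2,3], [2,4], [3,4]
  2-simplices (5): [0,1,4], [0,2,3], [0,3,4], [1,2,3], [1,2,4]

giving chain groups C_0 ≅ Z^5, C_1 ≅ Z^10, C_2 ≅ Z^5.

∂_1: C_1 → C_0 is given by ∂[p,q] = [q] − [p]. For instance
  ∂[1,2] = [2] − [1].
The resulting 5×10 matrix has rank 4, and its Smith normal form has invariant factors (1,1,1,1).

The boundary map ∂_2: C_2 → C_1 sends each 2-simplex [p,q,r] to [q,r] − [p,r] + [p,q]. For instance
  ∂[1,2,4] = [2,4] − [1,4] + [1,2],
  ∂[0,1,4] = [1,4] − [0,4] + [0,1].
As a 10×5 matrix over Z this has rank 5, with invariant factors (1,1,1,1,1).

Reading off H_k = ker ∂_k / im ∂_{k+1}:

  H_0: rank C_0 − rank ∂_1 = 5 − 4 = 1, and the invariant factors of ∂_1 are all 1, so H_0 = Z.
  H_1: rank ker ∂_1 − rank ∂_2 = (10 − 4) − 5 = 1, and the invariant factors of ∂_2 are all 1, so H_1 = Z.
  H_2: rank ker ∂_2 − rank ∂_3 = (5 − 5) − 0 = 0, and there is no ∂_3, so H_2 = 0.

As a check, the Euler characteristic is 5 − 10 + 5 = 0, which agrees with 1 − 1 + 0 = 0.
(K is a triangulation of the Möbius band.)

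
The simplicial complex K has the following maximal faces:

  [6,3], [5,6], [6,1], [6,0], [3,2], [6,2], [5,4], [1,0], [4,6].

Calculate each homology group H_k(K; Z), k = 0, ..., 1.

H_0 ≅ Z,  H_1 ≅ Z^3.

We work with the vertex ordering 0 < 1 < 2 < 3 < 4 < 5 < 6. The simplices of K, each written with vertices in increasing order, are:

  0-simplices (7): [0], [1], [2], [3], [4], [5], [6]
  1-simplices (9): [0,1], [0,6], [1,6], [2,3], [2,6], [3,6], [4,5], [4,6], [5,6]

so the chain groups are C_0 ≅ Z^7, C_1 ≅ Z^9.

Boundary ∂_1: C_1 → C_0 is given by ∂[p,q] = [q] − [p]. For instance
  ∂[5,6] = [6] − [5].
The 7×9 boundary matrix has rank 6 and Smith normal form diag(1,1,1,1,1,1).

Computing H_k = (kernel of ∂_k) / (image of ∂_{k+1}):

  H_0: rank C_0 − rank ∂_1 = 7 − 6 = 1, and the invariant factors of ∂_1 are all 1, so H_0 = Z.
  H_1: rank ker ∂_1 − rank ∂_2 = (9 − 6) − 0 = 3, and there is no ∂_2, so H_1 = Z^3.

As a check, the Euler characteristic is 7 − 9 = -2, which agrees with 1 − 3 = -2.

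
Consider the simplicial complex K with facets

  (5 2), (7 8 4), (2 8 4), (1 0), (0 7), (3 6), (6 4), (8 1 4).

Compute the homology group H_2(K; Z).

Take the total order 0 < 1 < 2 < 3 < 4 < 5 < 6 < 7 < 8 on the vertex set. Then K (dimension 2) consists of the simplices:

  0-simplices (9): [0], [1], [2], [3], [4], [5], [6], [7], [8]
  1-simplices (12): [0,1], [0,7], [1,4], [1,8], [2,4], [2,5], [2,8], [3,6], [4,6], [4,7], [4,8], [7,8]
  2-simplices (3): [1,4,8], [2,4,8], [4,7,8]

Hence C_0 ≅ Z^9, C_1 ≅ Z^12, C_2 ≅ Z^3.

The boundary map ∂_1: C_1 → C_0 is given by ∂[p,q] = [q] − [p]. For instance
  ∂[4,8] = [8] − [4].
As a 9×12 matrix over Z this has rank 8, with invariant factors (1,1,1,1,1,1,1,1).

Boundary ∂_2: C_2 → C_1 maps a triangle to the signed sum of its edges. For instance
  ∂[4,7,8] = [7,8] − [4,8] + [4,7],
  ∂[2,4,8] = [4,8] − [2,8] + [2,4].
The resulting 12×3 matrix has rank 3, and its Smith normal form has invariant factors (1,1,1).

Reading off H_k = ker ∂_k / im ∂_{k+1}:

  H_2: rank ker ∂_2 − rank ∂_3 = (3 − 3) − 0 = 0, and there is no ∂_3, so H_2 = 0.

H_2 = 0.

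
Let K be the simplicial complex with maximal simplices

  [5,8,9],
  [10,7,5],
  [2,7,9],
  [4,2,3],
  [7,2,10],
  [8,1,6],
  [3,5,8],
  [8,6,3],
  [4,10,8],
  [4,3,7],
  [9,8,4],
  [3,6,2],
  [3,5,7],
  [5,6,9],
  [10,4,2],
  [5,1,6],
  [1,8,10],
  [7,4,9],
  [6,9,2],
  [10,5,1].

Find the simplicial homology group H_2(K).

Take the total order 1 < 2 < 3 < 4 < 5 < 6 < 7 < 8 < 9 < 10 on the vertex set. Then K (dimension 2) consists of the simplices:

  0-simplices (10): [1], [2], [3], [4], [5], [6], [7], [8], [9], [10]
  1-simplices (30): (30 of them)
  2-simplices (20): (20 of them)

Hence C_0 ≅ Z^10, C_1 ≅ Z^30, C_2 ≅ Z^20.

Boundary ∂_1: C_1 → C_0 maps an edge to its endpoints' difference, ∂[p,q] = q − p. For instance
  ∂[2,10] = [10] − [2].
The 10×30 boundary matrix has rank 9 and Smith normal form diag(1,1,1,1,1,1,1,1,1).

∂_2: C_2 → C_1 sends each 2-simplex [p,q,r] to [q,r] − [p,r] + [p,q]. For instance
  ∂[3,5,7] = [5,7] − [3,7] + [3,5],
  ∂[4,8,9] = [8,9] − [4,9] + [4,8].
The resulting 30×20 matrix has rank 20, and its Smith normal form has invariant factors (1,1,1,1,1,1,1,1,1,1,1,1,1,1,1,1,1,1,1,2).

From H_k ≅ ker(∂_k) / im(∂_{k+1}) we obtain:

  H_2: rank ker ∂_2 − rank ∂_3 = (20 − 20) − 0 = 0, and there is no ∂_3, so H_2 = 0.

(K is a triangulation of the Klein bottle.)

H_2 ≅ 0.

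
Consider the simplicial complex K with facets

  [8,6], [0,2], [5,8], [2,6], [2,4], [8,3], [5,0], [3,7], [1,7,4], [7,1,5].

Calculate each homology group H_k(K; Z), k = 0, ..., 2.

H_0 ≅ Z,  H_1 ≅ Z^3,  H_2 = 0.

K has 9 vertices, 13 edges, 2 triangles.
rank ∂_0 = 0, rank ∂_1 = 8 ⇒ b_0 = 9 − 0 − 8 = 1; all invariant factors of ∂_1 are 1 so no torsion. So H_0 ≅ Z.
rank ∂_1 = 8, rank ∂_2 = 2 ⇒ b_1 = 13 − 8 − 2 = 3; all invariant factors of ∂_2 are 1 so no torsion. So H_1 ≅ Z^3.
rank ∂_2 = 2, rank ∂_3 = 0 ⇒ b_2 = 2 − 2 − 0 = 0. So H_2 ≅ 0.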